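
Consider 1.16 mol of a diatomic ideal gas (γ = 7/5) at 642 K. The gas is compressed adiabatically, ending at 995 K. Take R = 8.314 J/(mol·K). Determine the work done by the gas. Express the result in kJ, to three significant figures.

Adiabatic ⇒ Q = 0, so W_by = −ΔU = nCᵥ(T₁ − T₂).
Cᵥ = 5R/2 = 20.79 J/(mol·K).
W = (1.16)(20.79)(642 − 995) = -8511 J.

W ≈ -8.51 kJ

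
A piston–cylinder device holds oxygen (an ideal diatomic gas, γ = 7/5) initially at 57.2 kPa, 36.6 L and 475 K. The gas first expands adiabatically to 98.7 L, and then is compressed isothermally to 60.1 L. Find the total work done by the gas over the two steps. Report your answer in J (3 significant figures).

Step 1 (adiabatic): W = (P₁V₁ − P₂V₂)/(γ−1) = (2094 − 1408)/0.4 = 1714 J.
After step 1: P = 14.26 kPa, V = 98.7 L, T = 319.4 K.
Step 2 (isothermal): W = P₁V₁ ln(V₂/V₁) = (1408) ln(60.1/98.7) = -698.4 J.
W_total = 1714 − 698.4 = 1016 J.

W_total ≈ 1020 J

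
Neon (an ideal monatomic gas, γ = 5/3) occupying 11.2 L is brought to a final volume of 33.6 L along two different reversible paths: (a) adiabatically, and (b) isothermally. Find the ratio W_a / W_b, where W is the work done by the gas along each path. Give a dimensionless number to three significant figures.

Path (a) adiabatic: W = P₁V₁(1 − (V₁/V₂)^(γ−1))/(γ−1) → W_a/(P₁V₁) = 0.7789.
Path (b) isothermal: W = P₁V₁ ln(V₂/V₁) → W_b/(P₁V₁) = 1.099.
W_a / W_b = 0.7789 / 1.099 = 0.709.

W_a / W_b ≈ 0.709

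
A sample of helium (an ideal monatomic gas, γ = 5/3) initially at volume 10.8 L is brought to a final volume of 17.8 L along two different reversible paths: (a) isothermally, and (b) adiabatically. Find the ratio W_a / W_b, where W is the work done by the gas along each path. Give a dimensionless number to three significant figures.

W_a / W_b ≈ 1.18

Path (a) isothermal: W = P₁V₁ ln(V₂/V₁) → W_a/(P₁V₁) = 0.4997.
Path (b) adiabatic: W = P₁V₁(1 − (V₁/V₂)^(γ−1))/(γ−1) → W_b/(P₁V₁) = 0.425.
W_a / W_b = 0.4997 / 0.425 = 1.176.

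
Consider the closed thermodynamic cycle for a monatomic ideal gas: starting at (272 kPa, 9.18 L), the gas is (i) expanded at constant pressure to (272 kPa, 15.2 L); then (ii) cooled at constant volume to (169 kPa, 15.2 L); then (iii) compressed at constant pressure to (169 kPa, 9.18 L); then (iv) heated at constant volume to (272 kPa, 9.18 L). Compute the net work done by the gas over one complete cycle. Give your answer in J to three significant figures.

Constant-volume legs do no work.
W(i) = (272)(15.2 − 9.18) = 1637 J; W(iii) = (169)(9.18 − 15.2) = -1017 J.
W_net = 1637 − 1017 = 620.1 J (the clockwise enclosed area).

W_net ≈ 620 J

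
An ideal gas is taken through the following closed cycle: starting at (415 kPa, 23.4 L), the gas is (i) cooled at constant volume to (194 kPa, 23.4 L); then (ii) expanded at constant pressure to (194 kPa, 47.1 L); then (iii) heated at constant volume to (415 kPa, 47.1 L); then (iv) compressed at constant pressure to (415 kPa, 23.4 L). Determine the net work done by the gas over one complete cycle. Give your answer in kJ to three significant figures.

Constant-volume legs do no work.
W(ii) = (194)(47.1 − 23.4) = 4598 J; W(iv) = (415)(23.4 − 47.1) = -9836 J.
W_net = 4598 − 9836 = -5238 J (the counter-clockwise enclosed area).

W_net ≈ -5.24 kJ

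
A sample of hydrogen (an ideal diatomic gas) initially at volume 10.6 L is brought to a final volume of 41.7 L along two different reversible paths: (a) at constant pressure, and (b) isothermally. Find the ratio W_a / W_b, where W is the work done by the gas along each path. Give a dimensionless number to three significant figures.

Path (a) isobaric: W = P₁(V₂ − V₁) → W_a/(P₁V₁) = 2.934.
Path (b) isothermal: W = P₁V₁ ln(V₂/V₁) → W_b/(P₁V₁) = 1.37.
W_a / W_b = 2.934 / 1.37 = 2.142.

W_a / W_b ≈ 2.14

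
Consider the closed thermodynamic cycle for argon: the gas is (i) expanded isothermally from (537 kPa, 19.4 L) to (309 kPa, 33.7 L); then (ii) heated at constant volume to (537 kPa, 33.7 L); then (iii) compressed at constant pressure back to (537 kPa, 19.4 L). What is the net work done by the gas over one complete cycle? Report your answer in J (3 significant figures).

Leg (i): W = PᵢVᵢ ln(V_f/Vᵢ) = (10418) ln(33.7/19.4) = 5753 J.
Leg (ii): W = 0.
Leg (iii): W = PΔV = (537)(19.4 − 33.7) = -7679 J.
W_net = 5753 − 7679 = -1926 J.

W_net ≈ -1930 J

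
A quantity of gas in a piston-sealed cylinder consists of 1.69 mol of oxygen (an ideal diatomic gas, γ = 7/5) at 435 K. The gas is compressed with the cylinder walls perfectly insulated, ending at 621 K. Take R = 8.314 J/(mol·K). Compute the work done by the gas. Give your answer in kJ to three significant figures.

Adiabatic ⇒ Q = 0, so W_by = −ΔU = nCᵥ(T₁ − T₂).
Cᵥ = 5R/2 = 20.79 J/(mol·K).
W = (1.69)(20.79)(435 − 621) = -6534 J.

W ≈ -6.53 kJ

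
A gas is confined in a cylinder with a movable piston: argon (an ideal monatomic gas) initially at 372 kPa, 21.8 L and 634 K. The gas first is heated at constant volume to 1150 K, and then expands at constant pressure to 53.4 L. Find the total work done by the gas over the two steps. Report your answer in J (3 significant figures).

Step 1 (isochoric): W = 0 (constant volume).
After step 1: P = 674.8 kPa (V unchanged).
Step 2 (isobaric): W = PΔV = (674.8 kPa)(53.4 − 21.8 L) = 21323 J.
W_total = 0 + 21323 = 21323 J.

W_total ≈ 21300 J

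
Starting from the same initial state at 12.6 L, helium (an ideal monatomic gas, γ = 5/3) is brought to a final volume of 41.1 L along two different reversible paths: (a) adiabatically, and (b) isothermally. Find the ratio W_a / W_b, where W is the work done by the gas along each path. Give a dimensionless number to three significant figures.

W_a / W_b ≈ 0.692

Path (a) adiabatic: W = P₁V₁(1 − (V₁/V₂)^(γ−1))/(γ−1) → W_a/(P₁V₁) = 0.818.
Path (b) isothermal: W = P₁V₁ ln(V₂/V₁) → W_b/(P₁V₁) = 1.182.
W_a / W_b = 0.818 / 1.182 = 0.6919.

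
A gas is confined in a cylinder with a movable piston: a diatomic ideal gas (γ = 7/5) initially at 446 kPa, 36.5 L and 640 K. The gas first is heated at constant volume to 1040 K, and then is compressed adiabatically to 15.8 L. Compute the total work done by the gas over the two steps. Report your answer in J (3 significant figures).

Step 1 (isochoric): W = 0 (constant volume).
After step 1: P = 724.8 kPa (V unchanged).
Step 2 (adiabatic): W = (P₁V₁ − P₂V₂)/(γ−1) = (26453 − 36977)/0.4 = -26310 J.
W_total = 0 − 26310 = -26310 J.

W_total ≈ -26300 J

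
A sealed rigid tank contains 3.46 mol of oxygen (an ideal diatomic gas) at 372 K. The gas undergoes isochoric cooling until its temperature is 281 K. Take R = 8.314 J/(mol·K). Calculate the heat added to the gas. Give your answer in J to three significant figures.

Q ≈ -6540 J

Constant volume ⇒ W = 0, so Q = ΔU = nCᵥΔT with Cᵥ = 5R/2 = 20.79 J/(mol·K).
ΔU = (3.46)(20.79)(281 − 372) = -6544 J.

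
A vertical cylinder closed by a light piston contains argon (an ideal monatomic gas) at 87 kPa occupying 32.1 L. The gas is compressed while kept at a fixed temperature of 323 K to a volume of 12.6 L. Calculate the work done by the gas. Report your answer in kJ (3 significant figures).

W ≈ -2.61 kJ

Isothermal: W = nRT ln(V₂/V₁) = P₁V₁ ln(V₂/V₁).
P₁V₁ = (87 kPa)(32.1 L) = 2793 J.
W = 2793 × ln(12.6/32.1) = 2793 × -0.9352
W_by_gas = -2612 J.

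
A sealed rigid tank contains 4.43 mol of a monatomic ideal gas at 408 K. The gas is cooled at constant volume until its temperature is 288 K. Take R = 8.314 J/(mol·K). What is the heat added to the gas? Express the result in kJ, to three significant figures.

Q ≈ -6.63 kJ

Constant volume ⇒ W = 0, so Q = ΔU = nCᵥΔT with Cᵥ = 3R/2 = 12.47 J/(mol·K).
ΔU = (4.43)(12.47)(288 − 408) = -6630 J.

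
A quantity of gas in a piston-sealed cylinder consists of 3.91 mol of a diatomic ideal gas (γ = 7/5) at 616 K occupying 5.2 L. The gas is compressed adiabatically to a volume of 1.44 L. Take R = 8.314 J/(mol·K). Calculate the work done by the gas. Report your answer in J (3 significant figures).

Adiabatic: TV^(γ−1) = const with γ = 7/5.
T₂ = T₁ (V₁/V₂)^(γ−1) = 616 × (5.2/1.44)^0.4 = 616 × 1.671 = 1030 K.
W_by = nCᵥ(T₁ − T₂) = (3.91)(20.79)(616 − 1030) = -33607 J.

W ≈ -33600 J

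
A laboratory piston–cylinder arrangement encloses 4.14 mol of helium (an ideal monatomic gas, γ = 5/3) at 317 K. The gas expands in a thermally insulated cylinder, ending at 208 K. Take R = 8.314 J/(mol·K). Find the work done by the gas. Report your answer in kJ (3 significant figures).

W ≈ 5.63 kJ

Adiabatic ⇒ Q = 0, so W_by = −ΔU = nCᵥ(T₁ − T₂).
Cᵥ = 3R/2 = 12.47 J/(mol·K).
W = (4.14)(12.47)(317 − 208) = 5628 J.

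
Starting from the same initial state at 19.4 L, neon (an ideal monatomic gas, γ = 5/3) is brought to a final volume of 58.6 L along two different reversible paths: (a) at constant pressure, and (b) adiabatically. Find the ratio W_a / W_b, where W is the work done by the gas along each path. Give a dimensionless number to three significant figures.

W_a / W_b ≈ 2.58

Path (a) isobaric: W = P₁(V₂ − V₁) → W_a/(P₁V₁) = 2.021.
Path (b) adiabatic: W = P₁V₁(1 − (V₁/V₂)^(γ−1))/(γ−1) → W_b/(P₁V₁) = 0.7822.
W_a / W_b = 2.021 / 0.7822 = 2.583.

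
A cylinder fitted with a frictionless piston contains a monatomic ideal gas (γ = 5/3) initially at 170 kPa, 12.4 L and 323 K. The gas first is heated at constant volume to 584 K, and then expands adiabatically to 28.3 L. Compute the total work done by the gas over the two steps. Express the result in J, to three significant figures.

W_total ≈ 2420 J

Step 1 (isochoric): W = 0 (constant volume).
After step 1: P = 307.4 kPa (V unchanged).
Step 2 (adiabatic): W = (P₁V₁ − P₂V₂)/(γ−1) = (3811 − 2199)/0.667 = 2419 J.
W_total = 0 + 2419 = 2419 J.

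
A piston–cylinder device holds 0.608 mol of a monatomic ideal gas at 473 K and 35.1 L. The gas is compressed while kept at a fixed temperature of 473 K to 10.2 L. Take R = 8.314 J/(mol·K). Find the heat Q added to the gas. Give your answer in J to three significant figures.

Isothermal ⇒ ΔU = 0, so Q = W = nRT ln(V₂/V₁).
Q = (0.608)(8.314)(473) ln(10.2/35.1) = 2391 × -1.236 = -2955 J.

Q ≈ -2950 J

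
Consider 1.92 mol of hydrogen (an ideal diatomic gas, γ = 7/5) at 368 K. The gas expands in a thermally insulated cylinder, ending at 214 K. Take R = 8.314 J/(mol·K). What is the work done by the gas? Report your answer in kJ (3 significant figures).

Adiabatic ⇒ Q = 0, so W_by = −ΔU = nCᵥ(T₁ − T₂).
Cᵥ = 5R/2 = 20.79 J/(mol·K).
W = (1.92)(20.79)(368 − 214) = 6146 J.

W ≈ 6.15 kJ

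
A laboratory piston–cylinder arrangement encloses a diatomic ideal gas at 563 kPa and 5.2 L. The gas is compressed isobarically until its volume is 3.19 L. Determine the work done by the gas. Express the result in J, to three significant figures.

Isobaric: W = P ΔV.
W = (563 kPa)(3.19 − 5.2 L) = (563)(-2.01) = -1132 J.

W ≈ -1130 J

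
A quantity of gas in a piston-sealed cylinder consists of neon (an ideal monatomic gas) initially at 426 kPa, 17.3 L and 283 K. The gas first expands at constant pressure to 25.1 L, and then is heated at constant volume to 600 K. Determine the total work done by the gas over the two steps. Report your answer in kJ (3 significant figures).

Step 1 (isobaric): W = PΔV = (426 kPa)(25.1 − 17.3 L) = 3323 J.
Step 2 (isochoric): W = 0 (constant volume).
W_total = 3323 + 0 = 3323 J.

W_total ≈ 3.32 kJ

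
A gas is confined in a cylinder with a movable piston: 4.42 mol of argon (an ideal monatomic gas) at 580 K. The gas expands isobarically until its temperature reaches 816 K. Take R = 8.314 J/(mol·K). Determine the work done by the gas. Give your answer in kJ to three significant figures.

Isobaric: W = P ΔV = nR ΔT.
W = (4.42)(8.314)(816 − 580) = 8672 J.

W ≈ 8.67 kJ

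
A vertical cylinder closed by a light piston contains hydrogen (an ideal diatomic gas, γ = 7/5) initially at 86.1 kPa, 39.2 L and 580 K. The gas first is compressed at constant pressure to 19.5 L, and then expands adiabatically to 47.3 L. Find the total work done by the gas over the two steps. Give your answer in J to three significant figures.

Step 1 (isobaric): W = PΔV = (86.1 kPa)(19.5 − 39.2 L) = -1696 J.
After step 1: P = 86.1 kPa, V = 19.5 L, T = 288.5 K.
Step 2 (adiabatic): W = (P₁V₁ − P₂V₂)/(γ−1) = (1679 − 1178)/0.4 = 1253 J.
W_total = -1696 + 1253 = -443.5 J.

W_total ≈ -444 J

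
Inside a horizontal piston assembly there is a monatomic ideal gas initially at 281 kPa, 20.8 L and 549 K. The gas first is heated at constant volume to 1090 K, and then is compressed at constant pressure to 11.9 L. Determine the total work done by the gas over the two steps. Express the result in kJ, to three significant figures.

W_total ≈ -4.97 kJ

Step 1 (isochoric): W = 0 (constant volume).
After step 1: P = 557.9 kPa (V unchanged).
Step 2 (isobaric): W = PΔV = (557.9 kPa)(11.9 − 20.8 L) = -4965 J.
W_total = 0 − 4965 = -4965 J.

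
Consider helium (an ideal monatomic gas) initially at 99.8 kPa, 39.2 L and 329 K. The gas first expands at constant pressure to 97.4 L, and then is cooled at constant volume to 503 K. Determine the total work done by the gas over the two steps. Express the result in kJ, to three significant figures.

Step 1 (isobaric): W = PΔV = (99.8 kPa)(97.4 − 39.2 L) = 5808 J.
Step 2 (isochoric): W = 0 (constant volume).
W_total = 5808 + 0 = 5808 J.

W_total ≈ 5.81 kJ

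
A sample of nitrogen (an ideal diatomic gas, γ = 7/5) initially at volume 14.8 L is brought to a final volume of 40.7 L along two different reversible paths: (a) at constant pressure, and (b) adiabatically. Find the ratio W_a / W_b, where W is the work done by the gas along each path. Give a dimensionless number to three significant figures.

Path (a) isobaric: W = P₁(V₂ − V₁) → W_a/(P₁V₁) = 1.75.
Path (b) adiabatic: W = P₁V₁(1 − (V₁/V₂)^(γ−1))/(γ−1) → W_b/(P₁V₁) = 0.832.
W_a / W_b = 1.75 / 0.832 = 2.103.

W_a / W_b ≈ 2.10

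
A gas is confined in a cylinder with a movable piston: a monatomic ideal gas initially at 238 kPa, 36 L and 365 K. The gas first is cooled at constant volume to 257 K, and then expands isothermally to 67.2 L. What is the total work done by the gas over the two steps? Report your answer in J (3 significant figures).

Step 1 (isochoric): W = 0 (constant volume).
After step 1: P = 167.6 kPa (V unchanged).
Step 2 (isothermal): W = P₁V₁ ln(V₂/V₁) = (6033) ln(67.2/36) = 3765 J.
W_total = 0 + 3765 = 3765 J.

W_total ≈ 3770 J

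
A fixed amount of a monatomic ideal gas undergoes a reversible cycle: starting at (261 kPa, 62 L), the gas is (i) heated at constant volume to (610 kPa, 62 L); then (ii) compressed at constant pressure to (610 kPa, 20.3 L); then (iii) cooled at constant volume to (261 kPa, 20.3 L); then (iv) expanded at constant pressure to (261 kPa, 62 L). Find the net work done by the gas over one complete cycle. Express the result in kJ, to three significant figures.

W_net ≈ -14.6 kJ

Constant-volume legs do no work.
W(ii) = (610)(20.3 − 62) = -25437 J; W(iv) = (261)(62 − 20.3) = 10884 J.
W_net = -25437 + 10884 = -14553 J (the counter-clockwise enclosed area).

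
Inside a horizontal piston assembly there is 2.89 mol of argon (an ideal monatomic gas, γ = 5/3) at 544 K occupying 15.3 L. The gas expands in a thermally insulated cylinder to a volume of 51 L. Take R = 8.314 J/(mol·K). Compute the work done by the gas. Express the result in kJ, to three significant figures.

W ≈ 10.8 kJ

Adiabatic: TV^(γ−1) = const with γ = 5/3.
T₂ = T₁ (V₁/V₂)^(γ−1) = 544 × (15.3/51)^0.667 = 544 × 0.4481 = 243.8 K.
W_by = nCᵥ(T₁ − T₂) = (2.89)(12.47)(544 − 243.8) = 10820 J.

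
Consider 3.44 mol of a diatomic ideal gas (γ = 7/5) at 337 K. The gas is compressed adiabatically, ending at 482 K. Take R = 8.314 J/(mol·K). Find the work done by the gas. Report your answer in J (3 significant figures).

W ≈ -10400 J

Adiabatic ⇒ Q = 0, so W_by = −ΔU = nCᵥ(T₁ − T₂).
Cᵥ = 5R/2 = 20.79 J/(mol·K).
W = (3.44)(20.79)(337 − 482) = -10368 J.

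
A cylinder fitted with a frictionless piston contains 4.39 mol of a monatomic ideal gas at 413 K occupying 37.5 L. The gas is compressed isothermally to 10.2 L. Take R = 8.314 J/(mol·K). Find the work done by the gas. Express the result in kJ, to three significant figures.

W ≈ -19.6 kJ

Isothermal: W = nRT ln(V₂/V₁).
W = (4.39)(8.314)(413) × ln(10.2/37.5)
  = 15074 × -1.302
W_by_gas = -19625 J.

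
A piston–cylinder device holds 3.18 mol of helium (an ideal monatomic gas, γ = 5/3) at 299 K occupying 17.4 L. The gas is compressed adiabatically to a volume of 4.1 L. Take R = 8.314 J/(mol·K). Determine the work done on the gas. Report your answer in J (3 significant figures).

Adiabatic: TV^(γ−1) = const with γ = 5/3.
T₂ = T₁ (V₁/V₂)^(γ−1) = 299 × (17.4/4.1)^0.667 = 299 × 2.621 = 783.8 K.
W_by = nCᵥ(T₁ − T₂) = (3.18)(12.47)(299 − 783.8) = -19224 J.
Work on gas = −W_by = 19224 J.

W ≈ 19200 J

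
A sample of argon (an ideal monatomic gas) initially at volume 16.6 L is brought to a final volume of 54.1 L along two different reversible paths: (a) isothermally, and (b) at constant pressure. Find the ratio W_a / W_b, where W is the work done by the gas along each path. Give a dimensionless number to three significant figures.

Path (a) isothermal: W = P₁V₁ ln(V₂/V₁) → W_a/(P₁V₁) = 1.181.
Path (b) isobaric: W = P₁(V₂ − V₁) → W_b/(P₁V₁) = 2.259.
W_a / W_b = 1.181 / 2.259 = 0.523.

W_a / W_b ≈ 0.523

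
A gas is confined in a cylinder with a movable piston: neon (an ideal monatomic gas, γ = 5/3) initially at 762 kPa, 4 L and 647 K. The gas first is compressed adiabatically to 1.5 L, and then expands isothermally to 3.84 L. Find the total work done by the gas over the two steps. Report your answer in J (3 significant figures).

W_total ≈ 1290 J

Step 1 (adiabatic): W = (P₁V₁ − P₂V₂)/(γ−1) = (3048 − 5861)/0.667 = -4220 J.
After step 1: P = 3908 kPa, V = 1.5 L, T = 1244 K.
Step 2 (isothermal): W = P₁V₁ ln(V₂/V₁) = (5861) ln(3.84/1.5) = 5510 J.
W_total = -4220 + 5510 = 1290 J.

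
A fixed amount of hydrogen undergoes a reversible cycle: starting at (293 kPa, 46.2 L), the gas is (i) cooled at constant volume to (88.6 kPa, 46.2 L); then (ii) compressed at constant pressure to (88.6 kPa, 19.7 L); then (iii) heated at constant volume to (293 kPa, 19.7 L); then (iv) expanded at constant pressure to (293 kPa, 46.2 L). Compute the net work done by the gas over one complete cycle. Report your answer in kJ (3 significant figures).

W_net ≈ 5.42 kJ

Constant-volume legs do no work.
W(ii) = (88.6)(19.7 − 46.2) = -2348 J; W(iv) = (293)(46.2 − 19.7) = 7765 J.
W_net = -2348 + 7765 = 5417 J (the clockwise enclosed area).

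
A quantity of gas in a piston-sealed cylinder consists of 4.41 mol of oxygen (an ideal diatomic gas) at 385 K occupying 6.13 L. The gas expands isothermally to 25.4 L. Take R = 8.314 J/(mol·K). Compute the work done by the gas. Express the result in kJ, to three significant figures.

Isothermal: W = nRT ln(V₂/V₁).
W = (4.41)(8.314)(385) × ln(25.4/6.13)
  = 14116 × 1.422
W_by_gas = 20067 J.

W ≈ 20.1 kJ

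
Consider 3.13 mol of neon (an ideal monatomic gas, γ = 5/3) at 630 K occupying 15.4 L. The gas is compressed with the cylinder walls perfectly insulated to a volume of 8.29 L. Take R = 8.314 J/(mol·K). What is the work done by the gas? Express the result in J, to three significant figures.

Adiabatic: TV^(γ−1) = const with γ = 5/3.
T₂ = T₁ (V₁/V₂)^(γ−1) = 630 × (15.4/8.29)^0.667 = 630 × 1.511 = 952 K.
W_by = nCᵥ(T₁ − T₂) = (3.13)(12.47)(630 − 952) = -12570 J.

W ≈ -12600 J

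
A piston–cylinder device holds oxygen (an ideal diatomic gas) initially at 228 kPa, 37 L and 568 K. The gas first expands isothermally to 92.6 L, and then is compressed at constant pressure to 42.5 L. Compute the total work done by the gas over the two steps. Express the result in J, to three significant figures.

Step 1 (isothermal): W = P₁V₁ ln(V₂/V₁) = (8436) ln(92.6/37) = 7739 J.
After step 1: P = 91.1 kPa, V = 92.6 L, T = 568 K.
Step 2 (isobaric): W = PΔV = (91.1 kPa)(42.5 − 92.6 L) = -4564 J.
W_total = 7739 − 4564 = 3175 J.

W_total ≈ 3170 J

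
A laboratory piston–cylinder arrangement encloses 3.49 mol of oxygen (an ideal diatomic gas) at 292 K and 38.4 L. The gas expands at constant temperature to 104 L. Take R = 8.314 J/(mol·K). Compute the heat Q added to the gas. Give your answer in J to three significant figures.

Isothermal ⇒ ΔU = 0, so Q = W = nRT ln(V₂/V₁).
Q = (3.49)(8.314)(292) ln(104/38.4) = 8473 × 0.9963 = 8442 J.

Q ≈ 8440 J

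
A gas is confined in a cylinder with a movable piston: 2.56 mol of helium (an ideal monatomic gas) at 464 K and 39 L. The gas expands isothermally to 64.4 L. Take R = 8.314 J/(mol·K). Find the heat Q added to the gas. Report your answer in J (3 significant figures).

Isothermal ⇒ ΔU = 0, so Q = W = nRT ln(V₂/V₁).
Q = (2.56)(8.314)(464) ln(64.4/39) = 9876 × 0.5016 = 4953 J.

Q ≈ 4950 J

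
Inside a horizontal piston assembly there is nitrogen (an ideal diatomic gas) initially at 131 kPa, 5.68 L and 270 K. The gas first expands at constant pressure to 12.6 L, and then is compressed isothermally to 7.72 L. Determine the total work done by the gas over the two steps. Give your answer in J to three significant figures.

Step 1 (isobaric): W = PΔV = (131 kPa)(12.6 − 5.68 L) = 906.5 J.
After step 1: P = 131 kPa, V = 12.6 L, T = 598.9 K.
Step 2 (isothermal): W = P₁V₁ ln(V₂/V₁) = (1651) ln(7.72/12.6) = -808.6 J.
W_total = 906.5 − 808.6 = 97.92 J.

W_total ≈ 97.9 J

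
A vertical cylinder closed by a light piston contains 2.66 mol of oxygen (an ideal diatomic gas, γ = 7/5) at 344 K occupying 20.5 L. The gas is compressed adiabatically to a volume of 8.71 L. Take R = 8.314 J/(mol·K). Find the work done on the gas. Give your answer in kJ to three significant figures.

Adiabatic: TV^(γ−1) = const with γ = 7/5.
T₂ = T₁ (V₁/V₂)^(γ−1) = 344 × (20.5/8.71)^0.4 = 344 × 1.408 = 484.5 K.
W_by = nCᵥ(T₁ − T₂) = (2.66)(20.79)(344 − 484.5) = -7765 J.
Work on gas = −W_by = 7765 J.

W ≈ 7.77 kJ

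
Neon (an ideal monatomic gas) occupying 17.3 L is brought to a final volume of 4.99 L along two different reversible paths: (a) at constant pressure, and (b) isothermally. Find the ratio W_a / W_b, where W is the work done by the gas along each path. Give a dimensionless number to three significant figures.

Path (a) isobaric: W = P₁(V₂ − V₁) → W_a/(P₁V₁) = -0.7116.
Path (b) isothermal: W = P₁V₁ ln(V₂/V₁) → W_b/(P₁V₁) = -1.243.
W_a / W_b = -0.7116 / -1.243 = 0.5723.

W_a / W_b ≈ 0.572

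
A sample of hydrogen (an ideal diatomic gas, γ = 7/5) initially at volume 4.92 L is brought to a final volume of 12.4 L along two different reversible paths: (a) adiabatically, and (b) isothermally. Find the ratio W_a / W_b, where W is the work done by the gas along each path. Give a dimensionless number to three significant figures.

Path (a) adiabatic: W = P₁V₁(1 − (V₁/V₂)^(γ−1))/(γ−1) → W_a/(P₁V₁) = 0.7727.
Path (b) isothermal: W = P₁V₁ ln(V₂/V₁) → W_b/(P₁V₁) = 0.9244.
W_a / W_b = 0.7727 / 0.9244 = 0.8359.

W_a / W_b ≈ 0.836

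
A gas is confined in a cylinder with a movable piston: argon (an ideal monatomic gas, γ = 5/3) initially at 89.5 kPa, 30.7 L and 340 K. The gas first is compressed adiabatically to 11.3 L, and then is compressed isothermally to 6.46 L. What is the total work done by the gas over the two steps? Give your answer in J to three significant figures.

Step 1 (adiabatic): W = (P₁V₁ − P₂V₂)/(γ−1) = (2748 − 5350)/0.667 = -3903 J.
After step 1: P = 473.4 kPa, V = 11.3 L, T = 662 K.
Step 2 (isothermal): W = P₁V₁ ln(V₂/V₁) = (5350) ln(6.46/11.3) = -2991 J.
W_total = -3903 − 2991 = -6895 J.

W_total ≈ -6890 J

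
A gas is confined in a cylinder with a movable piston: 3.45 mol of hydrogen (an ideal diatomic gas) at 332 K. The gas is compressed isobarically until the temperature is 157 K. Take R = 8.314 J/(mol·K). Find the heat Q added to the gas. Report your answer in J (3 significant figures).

Isobaric: W = nRΔT = (3.45)(8.314)(-175) = -5020 J.
ΔU = nCᵥΔT with Cᵥ = 5R/2: ΔU = (3.45)(20.79)(-175) = -12549 J.
Q = ΔU + W = -12549 − 5020 = -17569 J.

Q ≈ -17600 J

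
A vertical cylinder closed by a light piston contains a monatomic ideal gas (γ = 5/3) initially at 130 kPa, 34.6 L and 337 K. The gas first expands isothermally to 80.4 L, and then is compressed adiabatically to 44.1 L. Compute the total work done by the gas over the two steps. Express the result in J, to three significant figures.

W_total ≈ 470 J

Step 1 (isothermal): W = P₁V₁ ln(V₂/V₁) = (4498) ln(80.4/34.6) = 3793 J.
After step 1: P = 55.95 kPa, V = 80.4 L, T = 337 K.
Step 2 (adiabatic): W = (P₁V₁ − P₂V₂)/(γ−1) = (4498 − 6713)/0.667 = -3322 J.
W_total = 3793 − 3322 = 470.5 J.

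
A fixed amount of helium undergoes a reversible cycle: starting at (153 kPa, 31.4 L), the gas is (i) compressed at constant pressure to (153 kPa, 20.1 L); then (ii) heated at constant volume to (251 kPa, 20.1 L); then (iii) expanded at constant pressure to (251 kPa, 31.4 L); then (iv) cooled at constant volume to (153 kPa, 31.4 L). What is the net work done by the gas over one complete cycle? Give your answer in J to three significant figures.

W_net ≈ 1110 J

Constant-volume legs do no work.
W(i) = (153)(20.1 − 31.4) = -1729 J; W(iii) = (251)(31.4 − 20.1) = 2836 J.
W_net = -1729 + 2836 = 1107 J (the clockwise enclosed area).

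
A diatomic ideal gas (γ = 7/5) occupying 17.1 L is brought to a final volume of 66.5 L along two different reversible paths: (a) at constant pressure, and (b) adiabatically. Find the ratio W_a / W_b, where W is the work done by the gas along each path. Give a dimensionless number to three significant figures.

Path (a) isobaric: W = P₁(V₂ − V₁) → W_a/(P₁V₁) = 2.889.
Path (b) adiabatic: W = P₁V₁(1 − (V₁/V₂)^(γ−1))/(γ−1) → W_b/(P₁V₁) = 1.048.
W_a / W_b = 2.889 / 1.048 = 2.757.

W_a / W_b ≈ 2.76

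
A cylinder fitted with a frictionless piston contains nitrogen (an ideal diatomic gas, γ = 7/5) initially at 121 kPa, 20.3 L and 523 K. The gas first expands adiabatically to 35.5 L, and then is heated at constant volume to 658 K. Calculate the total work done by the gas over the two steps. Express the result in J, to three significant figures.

W_total ≈ 1230 J

Step 1 (adiabatic): W = (P₁V₁ − P₂V₂)/(γ−1) = (2456 − 1964)/0.4 = 1230 J.
Step 2 (isochoric): W = 0 (constant volume).
W_total = 1230 + 0 = 1230 J.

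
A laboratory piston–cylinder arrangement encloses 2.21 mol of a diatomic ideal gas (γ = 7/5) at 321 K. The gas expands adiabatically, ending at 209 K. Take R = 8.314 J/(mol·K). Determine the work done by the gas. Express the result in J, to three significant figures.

W ≈ 5140 J

Adiabatic ⇒ Q = 0, so W_by = −ΔU = nCᵥ(T₁ − T₂).
Cᵥ = 5R/2 = 20.79 J/(mol·K).
W = (2.21)(20.79)(321 − 209) = 5145 J.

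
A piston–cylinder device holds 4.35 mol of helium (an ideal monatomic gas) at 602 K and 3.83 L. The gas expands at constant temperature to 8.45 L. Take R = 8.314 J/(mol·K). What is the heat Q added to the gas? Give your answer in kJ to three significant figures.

Q ≈ 17.2 kJ

Isothermal ⇒ ΔU = 0, so Q = W = nRT ln(V₂/V₁).
Q = (4.35)(8.314)(602) ln(8.45/3.83) = 21772 × 0.7913 = 17228 J.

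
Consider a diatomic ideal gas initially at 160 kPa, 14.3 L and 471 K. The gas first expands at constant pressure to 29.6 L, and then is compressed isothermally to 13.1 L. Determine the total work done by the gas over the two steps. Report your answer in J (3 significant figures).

Step 1 (isobaric): W = PΔV = (160 kPa)(29.6 − 14.3 L) = 2448 J.
After step 1: P = 160 kPa, V = 29.6 L, T = 974.9 K.
Step 2 (isothermal): W = P₁V₁ ln(V₂/V₁) = (4736) ln(13.1/29.6) = -3861 J.
W_total = 2448 − 3861 = -1413 J.

W_total ≈ -1410 J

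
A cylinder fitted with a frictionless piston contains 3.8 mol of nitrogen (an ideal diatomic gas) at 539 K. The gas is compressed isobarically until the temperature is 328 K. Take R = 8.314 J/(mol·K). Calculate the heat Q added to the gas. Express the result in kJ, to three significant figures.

Q ≈ -23.3 kJ

Isobaric: W = nRΔT = (3.8)(8.314)(-211) = -6666 J.
ΔU = nCᵥΔT with Cᵥ = 5R/2: ΔU = (3.8)(20.79)(-211) = -16665 J.
Q = ΔU + W = -16665 − 6666 = -23332 J.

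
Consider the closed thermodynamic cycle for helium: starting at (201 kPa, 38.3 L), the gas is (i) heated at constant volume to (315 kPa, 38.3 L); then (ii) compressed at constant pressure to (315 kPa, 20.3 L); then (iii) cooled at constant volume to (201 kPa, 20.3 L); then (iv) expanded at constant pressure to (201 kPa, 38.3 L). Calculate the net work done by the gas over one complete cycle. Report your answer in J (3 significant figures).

W_net ≈ -2050 J

Constant-volume legs do no work.
W(ii) = (315)(20.3 − 38.3) = -5670 J; W(iv) = (201)(38.3 − 20.3) = 3618 J.
W_net = -5670 + 3618 = -2052 J (the counter-clockwise enclosed area).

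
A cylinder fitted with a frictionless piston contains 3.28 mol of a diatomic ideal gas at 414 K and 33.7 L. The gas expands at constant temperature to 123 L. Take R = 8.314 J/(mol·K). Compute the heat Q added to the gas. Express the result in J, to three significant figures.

Q ≈ 14600 J

Isothermal ⇒ ΔU = 0, so Q = W = nRT ln(V₂/V₁).
Q = (3.28)(8.314)(414) ln(123/33.7) = 11290 × 1.295 = 14617 J.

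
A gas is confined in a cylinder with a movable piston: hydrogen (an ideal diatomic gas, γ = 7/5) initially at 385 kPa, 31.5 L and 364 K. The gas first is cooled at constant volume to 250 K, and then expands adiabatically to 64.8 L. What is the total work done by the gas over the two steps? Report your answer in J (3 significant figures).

Step 1 (isochoric): W = 0 (constant volume).
After step 1: P = 264.4 kPa (V unchanged).
Step 2 (adiabatic): W = (P₁V₁ − P₂V₂)/(γ−1) = (8329 − 6242)/0.4 = 5219 J.
W_total = 0 + 5219 = 5219 J.

W_total ≈ 5220 J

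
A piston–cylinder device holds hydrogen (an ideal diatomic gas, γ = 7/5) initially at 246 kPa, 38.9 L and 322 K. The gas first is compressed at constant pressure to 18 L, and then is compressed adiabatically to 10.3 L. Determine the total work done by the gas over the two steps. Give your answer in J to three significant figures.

Step 1 (isobaric): W = PΔV = (246 kPa)(18 − 38.9 L) = -5141 J.
After step 1: P = 246 kPa, V = 18 L, T = 149 K.
Step 2 (adiabatic): W = (P₁V₁ − P₂V₂)/(γ−1) = (4428 − 5536)/0.4 = -2770 J.
W_total = -5141 − 2770 = -7911 J.

W_total ≈ -7910 J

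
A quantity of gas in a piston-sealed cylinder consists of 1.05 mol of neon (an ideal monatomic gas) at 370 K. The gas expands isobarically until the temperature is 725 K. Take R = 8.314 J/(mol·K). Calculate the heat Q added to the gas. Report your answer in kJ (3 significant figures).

Q ≈ 7.75 kJ

Isobaric: W = nRΔT = (1.05)(8.314)(355) = 3099 J.
ΔU = nCᵥΔT with Cᵥ = 3R/2: ΔU = (1.05)(12.47)(355) = 4649 J.
Q = ΔU + W = 4649 + 3099 = 7748 J.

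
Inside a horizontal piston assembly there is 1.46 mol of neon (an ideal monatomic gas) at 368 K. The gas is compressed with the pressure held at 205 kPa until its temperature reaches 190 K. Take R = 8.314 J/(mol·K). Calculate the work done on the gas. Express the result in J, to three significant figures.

Isobaric: W = P ΔV = nR ΔT.
W = (1.46)(8.314)(190 − 368) = -2161 J.
Work on gas = −W_by = 2161 J.

W ≈ 2160 J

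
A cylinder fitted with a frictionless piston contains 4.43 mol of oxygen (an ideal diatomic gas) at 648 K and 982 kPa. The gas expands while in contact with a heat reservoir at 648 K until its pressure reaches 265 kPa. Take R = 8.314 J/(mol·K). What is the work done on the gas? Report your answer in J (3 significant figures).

Isothermal process: W = nRT ln(V₂/V₁) = nRT ln(P₁/P₂).
W = (4.43)(8.314)(648) × ln(982/265)
  = 23867 × ln(3.706) = 23867 × 1.31
W_by_gas = 31262 J; work on gas = −W_by = -31262 J.

W ≈ -31300 J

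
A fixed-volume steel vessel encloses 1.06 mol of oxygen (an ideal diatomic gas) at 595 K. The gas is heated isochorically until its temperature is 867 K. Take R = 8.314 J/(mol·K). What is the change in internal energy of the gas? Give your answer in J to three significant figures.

ΔU ≈ 5990 J

Constant volume ⇒ W = 0, so Q = ΔU = nCᵥΔT with Cᵥ = 5R/2 = 20.79 J/(mol·K).
ΔU = (1.06)(20.79)(867 − 595) = 5993 J.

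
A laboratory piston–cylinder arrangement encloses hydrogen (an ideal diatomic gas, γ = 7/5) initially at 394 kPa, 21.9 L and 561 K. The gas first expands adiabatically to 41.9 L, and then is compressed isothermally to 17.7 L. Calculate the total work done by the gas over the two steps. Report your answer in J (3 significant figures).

Step 1 (adiabatic): W = (P₁V₁ − P₂V₂)/(γ−1) = (8629 − 6656)/0.4 = 4931 J.
After step 1: P = 158.9 kPa, V = 41.9 L, T = 432.8 K.
Step 2 (isothermal): W = P₁V₁ ln(V₂/V₁) = (6656) ln(17.7/41.9) = -5736 J.
W_total = 4931 − 5736 = -805.1 J.

W_total ≈ -805 J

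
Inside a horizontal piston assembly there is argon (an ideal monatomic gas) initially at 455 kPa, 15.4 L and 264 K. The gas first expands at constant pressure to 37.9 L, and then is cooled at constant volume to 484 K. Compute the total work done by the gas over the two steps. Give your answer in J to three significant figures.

Step 1 (isobaric): W = PΔV = (455 kPa)(37.9 − 15.4 L) = 10238 J.
Step 2 (isochoric): W = 0 (constant volume).
W_total = 10238 + 0 = 10238 J.

W_total ≈ 10200 J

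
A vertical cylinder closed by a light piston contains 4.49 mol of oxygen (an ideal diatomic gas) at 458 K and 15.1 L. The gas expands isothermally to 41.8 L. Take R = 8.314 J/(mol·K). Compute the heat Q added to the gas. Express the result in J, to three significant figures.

Isothermal ⇒ ΔU = 0, so Q = W = nRT ln(V₂/V₁).
Q = (4.49)(8.314)(458) ln(41.8/15.1) = 17097 × 1.018 = 17408 J.

Q ≈ 17400 J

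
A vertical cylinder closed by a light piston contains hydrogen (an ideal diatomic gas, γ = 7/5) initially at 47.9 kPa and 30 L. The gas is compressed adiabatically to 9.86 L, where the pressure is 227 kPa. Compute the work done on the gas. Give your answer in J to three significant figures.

Adiabatic: W = (P₁V₁ − P₂V₂)/(γ − 1) with γ = 7/5.
P₁V₁ = 1437 J, P₂V₂ = 2238 J.
W = (1437 − 2238) / 0.4 = -2003 J.
Work on gas = −W_by = 2003 J.

W ≈ 2000 J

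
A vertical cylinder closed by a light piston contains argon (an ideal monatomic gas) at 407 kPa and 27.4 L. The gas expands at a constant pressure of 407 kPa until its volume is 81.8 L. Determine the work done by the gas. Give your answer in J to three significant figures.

Isobaric: W = P ΔV.
W = (407 kPa)(81.8 − 27.4 L) = (407)(54.4) = 22141 J.

W ≈ 22100 J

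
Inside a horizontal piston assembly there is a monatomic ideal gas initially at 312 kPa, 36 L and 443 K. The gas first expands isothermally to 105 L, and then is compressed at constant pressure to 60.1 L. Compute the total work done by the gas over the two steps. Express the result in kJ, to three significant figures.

W_total ≈ 7.22 kJ

Step 1 (isothermal): W = P₁V₁ ln(V₂/V₁) = (11232) ln(105/36) = 12023 J.
After step 1: P = 107 kPa, V = 105 L, T = 443 K.
Step 2 (isobaric): W = PΔV = (107 kPa)(60.1 − 105 L) = -4803 J.
W_total = 12023 − 4803 = 7220 J.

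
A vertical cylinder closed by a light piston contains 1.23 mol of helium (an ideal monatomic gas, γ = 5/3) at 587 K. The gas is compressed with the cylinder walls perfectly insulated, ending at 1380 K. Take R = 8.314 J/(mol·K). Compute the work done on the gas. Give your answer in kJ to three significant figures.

Adiabatic ⇒ Q = 0, so W_by = −ΔU = nCᵥ(T₁ − T₂).
Cᵥ = 3R/2 = 12.47 J/(mol·K).
W = (1.23)(12.47)(587 − 1380) = -12164 J.
Work on gas = −W_by = 12164 J.

W ≈ 12.2 kJ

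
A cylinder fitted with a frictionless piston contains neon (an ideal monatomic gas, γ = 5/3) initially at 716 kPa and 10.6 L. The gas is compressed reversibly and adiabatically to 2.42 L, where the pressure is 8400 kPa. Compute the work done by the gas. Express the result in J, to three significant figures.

W ≈ -19100 J

Adiabatic: W = (P₁V₁ − P₂V₂)/(γ − 1) with γ = 5/3.
P₁V₁ = 7590 J, P₂V₂ = 20328 J.
W = (7590 − 20328) / 0.6667 = -19108 J.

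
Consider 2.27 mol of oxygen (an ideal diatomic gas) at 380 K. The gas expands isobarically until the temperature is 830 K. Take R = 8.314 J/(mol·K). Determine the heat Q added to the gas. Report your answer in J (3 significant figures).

Isobaric: W = nRΔT = (2.27)(8.314)(450) = 8493 J.
ΔU = nCᵥΔT with Cᵥ = 5R/2: ΔU = (2.27)(20.79)(450) = 21232 J.
Q = ΔU + W = 21232 + 8493 = 29725 J.

Q ≈ 29700 J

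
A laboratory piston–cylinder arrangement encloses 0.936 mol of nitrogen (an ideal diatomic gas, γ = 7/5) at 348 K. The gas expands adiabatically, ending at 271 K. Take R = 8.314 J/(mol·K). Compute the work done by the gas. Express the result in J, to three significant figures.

W ≈ 1500 J

Adiabatic ⇒ Q = 0, so W_by = −ΔU = nCᵥ(T₁ − T₂).
Cᵥ = 5R/2 = 20.79 J/(mol·K).
W = (0.936)(20.79)(348 − 271) = 1498 J.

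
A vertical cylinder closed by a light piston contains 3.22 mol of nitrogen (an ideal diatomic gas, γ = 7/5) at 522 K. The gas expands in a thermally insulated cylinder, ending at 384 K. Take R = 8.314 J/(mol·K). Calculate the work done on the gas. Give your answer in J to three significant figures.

Adiabatic ⇒ Q = 0, so W_by = −ΔU = nCᵥ(T₁ − T₂).
Cᵥ = 5R/2 = 20.79 J/(mol·K).
W = (3.22)(20.79)(522 − 384) = 9236 J.
Work on gas = −W_by = -9236 J.

W ≈ -9240 J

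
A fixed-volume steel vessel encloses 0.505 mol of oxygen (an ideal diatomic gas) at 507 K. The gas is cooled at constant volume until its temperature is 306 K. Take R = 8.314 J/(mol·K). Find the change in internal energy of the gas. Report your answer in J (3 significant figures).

Constant volume ⇒ W = 0, so Q = ΔU = nCᵥΔT with Cᵥ = 5R/2 = 20.79 J/(mol·K).
ΔU = (0.505)(20.79)(306 − 507) = -2110 J.

ΔU ≈ -2110 J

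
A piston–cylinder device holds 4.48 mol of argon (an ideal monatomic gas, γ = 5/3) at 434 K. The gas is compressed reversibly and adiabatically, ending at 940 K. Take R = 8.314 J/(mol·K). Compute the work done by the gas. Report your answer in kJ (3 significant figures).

W ≈ -28.3 kJ

Adiabatic ⇒ Q = 0, so W_by = −ΔU = nCᵥ(T₁ − T₂).
Cᵥ = 3R/2 = 12.47 J/(mol·K).
W = (4.48)(12.47)(434 − 940) = -28270 J.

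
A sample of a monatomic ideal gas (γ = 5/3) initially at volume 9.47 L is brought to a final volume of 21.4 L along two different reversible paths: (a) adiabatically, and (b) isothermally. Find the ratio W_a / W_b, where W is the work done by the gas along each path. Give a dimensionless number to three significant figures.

W_a / W_b ≈ 0.771

Path (a) adiabatic: W = P₁V₁(1 − (V₁/V₂)^(γ−1))/(γ−1) → W_a/(P₁V₁) = 0.6289.
Path (b) isothermal: W = P₁V₁ ln(V₂/V₁) → W_b/(P₁V₁) = 0.8153.
W_a / W_b = 0.6289 / 0.8153 = 0.7715.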